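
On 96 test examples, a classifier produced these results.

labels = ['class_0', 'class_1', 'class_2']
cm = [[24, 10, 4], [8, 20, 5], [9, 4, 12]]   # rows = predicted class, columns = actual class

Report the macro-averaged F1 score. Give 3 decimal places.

0.575

Per-class F1 score (2·TP/(2·TP+FP+FN)):
  class_0: TP=24, FP=10+4=14, FN=8+9=17 → 48/79 = 0.6076
  class_1: TP=20, FP=8+5=13, FN=10+4=14 → 40/67 = 0.5970
  class_2: TP=12, FP=9+4=13, FN=4+5=9 → 24/46 = 0.5217
Macro-F1 score = mean = (0.6076 + 0.5970 + 0.5217) / 3 = 0.575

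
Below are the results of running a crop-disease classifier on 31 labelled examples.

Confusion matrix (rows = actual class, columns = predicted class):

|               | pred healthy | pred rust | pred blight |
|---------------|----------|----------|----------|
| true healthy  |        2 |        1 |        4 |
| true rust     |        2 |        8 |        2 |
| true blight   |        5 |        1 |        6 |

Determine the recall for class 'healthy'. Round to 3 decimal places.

0.286

One-vs-rest for 'healthy': TP = diagonal; FP = other classes predicted 'healthy'; FN = 'healthy' predicted as other.
recall = TP/(TP+FN).
healthy: TP=2, FN=1+4=5 → 2/7 = 0.2857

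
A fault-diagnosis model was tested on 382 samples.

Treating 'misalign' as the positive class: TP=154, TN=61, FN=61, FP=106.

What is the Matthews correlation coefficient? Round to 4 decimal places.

MCC = (TP·TN − FP·FN) / √((TP+FP)(TP+FN)(TN+FP)(TN+FN))
Numerator = 154·61 − 106·61 = 2928
Denominator = √(260·215·167·122) = √1138906600 = 33747.6903
MCC = 2928 / 33747.6903 = 0.0868

0.0868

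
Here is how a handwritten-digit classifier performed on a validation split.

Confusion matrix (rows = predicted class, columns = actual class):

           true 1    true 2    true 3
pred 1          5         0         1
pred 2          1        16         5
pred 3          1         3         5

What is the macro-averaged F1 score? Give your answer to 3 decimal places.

Per-class F1 score (2·TP/(2·TP+FP+FN)):
  1: TP=5, FP=0+1=1, FN=1+1=2 → 10/13 = 0.7692
  2: TP=16, FP=1+5=6, FN=0+3=3 → 32/41 = 0.7805
  3: TP=5, FP=1+3=4, FN=1+5=6 → 10/20 = 0.5000
Macro-F1 score = mean = (0.7692 + 0.7805 + 0.5000) / 3 = 0.683

0.683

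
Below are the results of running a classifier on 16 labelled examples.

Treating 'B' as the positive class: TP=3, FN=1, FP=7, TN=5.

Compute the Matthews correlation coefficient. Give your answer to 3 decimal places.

MCC = (TP·TN − FP·FN) / √((TP+FP)(TP+FN)(TN+FP)(TN+FN))
Numerator = 3·5 − 7·1 = 8
Denominator = √(10·4·12·6) = √2880 = 53.6656
MCC = 8 / 53.6656 = 0.149

0.149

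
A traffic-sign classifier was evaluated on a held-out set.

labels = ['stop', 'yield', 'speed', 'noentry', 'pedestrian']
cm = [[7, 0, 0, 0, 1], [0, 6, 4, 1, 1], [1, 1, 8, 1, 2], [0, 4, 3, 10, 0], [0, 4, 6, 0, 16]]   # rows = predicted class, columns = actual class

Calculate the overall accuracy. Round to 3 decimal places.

Accuracy = trace / total = (7+6+8+10+16=47) / 76 = 47/76 = 0.618

0.618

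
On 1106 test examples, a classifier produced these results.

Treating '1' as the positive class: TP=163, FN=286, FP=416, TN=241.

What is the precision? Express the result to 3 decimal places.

0.282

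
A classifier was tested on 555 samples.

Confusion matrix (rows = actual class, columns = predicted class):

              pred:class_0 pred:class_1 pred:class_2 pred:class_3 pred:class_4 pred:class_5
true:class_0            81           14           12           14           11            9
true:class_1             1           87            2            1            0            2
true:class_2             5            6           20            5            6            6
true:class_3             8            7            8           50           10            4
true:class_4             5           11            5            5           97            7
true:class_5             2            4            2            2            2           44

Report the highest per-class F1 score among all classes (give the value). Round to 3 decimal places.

Per-class F1 score (2·TP/(2·TP+FP+FN)):
  class_0: TP=81, FP=1+5+8+5+2=21, FN=14+12+14+11+9=60 → 162/243 = 0.6667
  class_1: TP=87, FP=14+6+7+11+4=42, FN=1+2+1+0+2=6 → 174/222 = 0.7838
  class_2: TP=20, FP=12+2+8+5+2=29, FN=5+6+5+6+6=28 → 40/97 = 0.4124
  class_3: TP=50, FP=14+1+5+5+2=27, FN=8+7+8+10+4=37 → 100/164 = 0.6098
  class_4: TP=97, FP=11+0+6+10+2=29, FN=5+11+5+5+7=33 → 194/256 = 0.7578
  class_5: TP=44, FP=9+2+6+4+7=28, FN=2+4+2+2+2=12 → 88/128 = 0.6875
Highest is class 'class_1' with F1 score = 0.784.

0.784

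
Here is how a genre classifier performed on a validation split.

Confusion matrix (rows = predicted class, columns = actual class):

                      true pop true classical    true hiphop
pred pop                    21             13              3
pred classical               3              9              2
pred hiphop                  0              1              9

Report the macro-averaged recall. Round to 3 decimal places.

0.636

Per-class recall (TP/(TP+FN)):
  pop: TP=21, FN=3+0=3 → 21/24 = 0.8750
  classical: TP=9, FN=13+1=14 → 9/23 = 0.3913
  hiphop: TP=9, FN=3+2=5 → 9/14 = 0.6429
Macro-recall = mean = (0.8750 + 0.3913 + 0.6429) / 3 = 0.636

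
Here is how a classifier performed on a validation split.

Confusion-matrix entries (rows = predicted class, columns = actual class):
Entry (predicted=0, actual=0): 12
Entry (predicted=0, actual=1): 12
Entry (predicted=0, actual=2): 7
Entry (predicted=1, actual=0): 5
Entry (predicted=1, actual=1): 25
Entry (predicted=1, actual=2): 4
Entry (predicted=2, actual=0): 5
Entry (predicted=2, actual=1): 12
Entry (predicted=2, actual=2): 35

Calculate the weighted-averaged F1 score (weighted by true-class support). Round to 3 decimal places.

0.618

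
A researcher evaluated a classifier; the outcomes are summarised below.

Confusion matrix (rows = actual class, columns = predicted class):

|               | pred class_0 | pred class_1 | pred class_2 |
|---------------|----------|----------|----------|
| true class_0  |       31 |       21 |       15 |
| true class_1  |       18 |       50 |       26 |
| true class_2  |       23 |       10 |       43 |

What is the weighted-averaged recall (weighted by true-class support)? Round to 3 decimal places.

Per-class recall (TP/(TP+FN)):
  class_0: TP=31, FN=21+15=36 → 31/67 = 0.4627
  class_1: TP=50, FN=18+26=44 → 50/94 = 0.5319
  class_2: TP=43, FN=23+10=33 → 43/76 = 0.5658
Weighted-recall = Σ (supportᵢ/N)·recallᵢ with N=237: (67/237)·0.4627 + (94/237)·0.5319 + (76/237)·0.5658 = 0.523

0.523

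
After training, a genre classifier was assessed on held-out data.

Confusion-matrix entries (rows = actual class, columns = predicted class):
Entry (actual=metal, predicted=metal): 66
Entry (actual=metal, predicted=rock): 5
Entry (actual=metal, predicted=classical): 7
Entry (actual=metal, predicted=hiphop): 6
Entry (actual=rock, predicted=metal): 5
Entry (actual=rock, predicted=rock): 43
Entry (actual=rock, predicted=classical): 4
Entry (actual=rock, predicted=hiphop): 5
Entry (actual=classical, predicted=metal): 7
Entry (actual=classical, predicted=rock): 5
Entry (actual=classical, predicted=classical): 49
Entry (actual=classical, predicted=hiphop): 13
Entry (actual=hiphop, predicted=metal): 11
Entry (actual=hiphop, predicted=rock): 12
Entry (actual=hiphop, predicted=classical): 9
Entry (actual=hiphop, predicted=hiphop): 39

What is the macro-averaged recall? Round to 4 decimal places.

Per-class recall (TP/(TP+FN)):
  metal: TP=66, FN=5+7+6=18 → 66/84 = 0.78571
  rock: TP=43, FN=5+4+5=14 → 43/57 = 0.75439
  classical: TP=49, FN=7+5+13=25 → 49/74 = 0.66216
  hiphop: TP=39, FN=11+12+9=32 → 39/71 = 0.54930
Macro-recall = mean = (0.78571 + 0.75439 + 0.66216 + 0.54930) / 4 = 0.6879

0.6879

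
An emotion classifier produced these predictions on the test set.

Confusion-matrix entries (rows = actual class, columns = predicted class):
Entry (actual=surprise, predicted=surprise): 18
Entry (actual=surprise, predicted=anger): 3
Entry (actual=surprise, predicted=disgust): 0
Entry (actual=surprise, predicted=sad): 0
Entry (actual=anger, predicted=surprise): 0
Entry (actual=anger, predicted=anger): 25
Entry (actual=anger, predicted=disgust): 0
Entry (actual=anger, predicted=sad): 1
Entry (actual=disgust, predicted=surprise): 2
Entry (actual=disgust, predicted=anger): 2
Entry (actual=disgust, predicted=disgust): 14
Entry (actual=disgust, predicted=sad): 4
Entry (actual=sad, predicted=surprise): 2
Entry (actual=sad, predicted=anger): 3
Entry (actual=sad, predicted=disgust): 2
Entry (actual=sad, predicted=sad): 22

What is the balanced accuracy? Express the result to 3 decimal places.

0.803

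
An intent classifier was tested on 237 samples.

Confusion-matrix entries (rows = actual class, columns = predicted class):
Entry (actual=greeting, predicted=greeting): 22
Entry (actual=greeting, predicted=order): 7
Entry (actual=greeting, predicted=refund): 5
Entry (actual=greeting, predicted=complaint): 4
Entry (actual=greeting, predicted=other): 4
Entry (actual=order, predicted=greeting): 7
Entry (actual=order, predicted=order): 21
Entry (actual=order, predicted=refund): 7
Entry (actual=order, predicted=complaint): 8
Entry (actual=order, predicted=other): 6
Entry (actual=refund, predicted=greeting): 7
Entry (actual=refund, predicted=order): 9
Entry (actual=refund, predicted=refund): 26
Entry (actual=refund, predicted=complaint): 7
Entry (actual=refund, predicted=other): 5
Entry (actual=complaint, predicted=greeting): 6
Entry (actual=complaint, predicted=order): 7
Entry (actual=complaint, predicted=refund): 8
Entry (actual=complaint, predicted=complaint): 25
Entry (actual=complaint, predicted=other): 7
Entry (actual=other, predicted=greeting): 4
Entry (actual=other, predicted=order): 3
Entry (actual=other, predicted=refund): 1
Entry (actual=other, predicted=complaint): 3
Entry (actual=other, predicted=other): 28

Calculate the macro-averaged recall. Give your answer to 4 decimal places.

Per-class recall (TP/(TP+FN)):
  greeting: TP=22, FN=7+5+4+4=20 → 22/42 = 0.52381
  order: TP=21, FN=7+7+8+6=28 → 21/49 = 0.42857
  refund: TP=26, FN=7+9+7+5=28 → 26/54 = 0.48148
  complaint: TP=25, FN=6+7+8+7=28 → 25/53 = 0.47170
  other: TP=28, FN=4+3+1+3=11 → 28/39 = 0.71795
Macro-recall = mean = (0.52381 + 0.42857 + 0.48148 + 0.47170 + 0.71795) / 5 = 0.5247

0.5247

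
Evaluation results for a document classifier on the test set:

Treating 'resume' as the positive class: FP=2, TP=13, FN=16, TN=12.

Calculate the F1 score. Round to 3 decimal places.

0.591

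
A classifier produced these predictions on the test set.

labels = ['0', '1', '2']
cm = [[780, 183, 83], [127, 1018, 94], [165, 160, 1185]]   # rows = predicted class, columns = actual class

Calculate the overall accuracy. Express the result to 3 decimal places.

Accuracy = trace / total = (780+1018+1185=2983) / 3795 = 2983/3795 = 0.786

0.786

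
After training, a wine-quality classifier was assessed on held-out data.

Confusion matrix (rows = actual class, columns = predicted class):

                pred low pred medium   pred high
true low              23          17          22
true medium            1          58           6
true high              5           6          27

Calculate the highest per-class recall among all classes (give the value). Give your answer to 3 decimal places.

Per-class recall (TP/(TP+FN)):
  low: TP=23, FN=17+22=39 → 23/62 = 0.3710
  medium: TP=58, FN=1+6=7 → 58/65 = 0.8923
  high: TP=27, FN=5+6=11 → 27/38 = 0.7105
Highest is class 'medium' with recall = 0.892.

0.892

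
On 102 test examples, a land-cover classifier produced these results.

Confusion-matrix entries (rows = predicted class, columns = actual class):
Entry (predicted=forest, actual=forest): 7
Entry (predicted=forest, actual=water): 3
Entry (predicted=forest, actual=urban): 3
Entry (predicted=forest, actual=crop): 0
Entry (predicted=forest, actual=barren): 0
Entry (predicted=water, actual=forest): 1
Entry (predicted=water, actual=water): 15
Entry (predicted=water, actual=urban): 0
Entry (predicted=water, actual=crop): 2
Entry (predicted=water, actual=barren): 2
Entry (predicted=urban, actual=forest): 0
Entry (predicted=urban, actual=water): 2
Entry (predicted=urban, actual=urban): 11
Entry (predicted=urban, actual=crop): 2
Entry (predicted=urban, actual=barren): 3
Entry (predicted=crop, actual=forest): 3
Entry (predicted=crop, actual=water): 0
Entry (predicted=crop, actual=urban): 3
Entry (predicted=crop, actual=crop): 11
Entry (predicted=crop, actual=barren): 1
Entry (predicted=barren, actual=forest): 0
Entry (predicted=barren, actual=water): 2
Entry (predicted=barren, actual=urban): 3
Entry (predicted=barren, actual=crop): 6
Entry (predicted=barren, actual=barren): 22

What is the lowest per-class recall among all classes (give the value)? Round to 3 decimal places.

Per-class recall (TP/(TP+FN)):
  forest: TP=7, FN=1+0+3+0=4 → 7/11 = 0.6364
  water: TP=15, FN=3+2+0+2=7 → 15/22 = 0.6818
  urban: TP=11, FN=3+0+3+3=9 → 11/20 = 0.5500
  crop: TP=11, FN=0+2+2+6=10 → 11/21 = 0.5238
  barren: TP=22, FN=0+2+3+1=6 → 22/28 = 0.7857
Lowest is class 'crop' with recall = 0.524.

0.524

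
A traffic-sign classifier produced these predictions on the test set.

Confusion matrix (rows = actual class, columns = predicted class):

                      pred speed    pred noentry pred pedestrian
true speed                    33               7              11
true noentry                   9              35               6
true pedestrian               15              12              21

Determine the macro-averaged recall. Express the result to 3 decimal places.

0.595

Per-class recall (TP/(TP+FN)):
  speed: TP=33, FN=7+11=18 → 33/51 = 0.6471
  noentry: TP=35, FN=9+6=15 → 35/50 = 0.7000
  pedestrian: TP=21, FN=15+12=27 → 21/48 = 0.4375
Macro-recall = mean = (0.6471 + 0.7000 + 0.4375) / 3 = 0.595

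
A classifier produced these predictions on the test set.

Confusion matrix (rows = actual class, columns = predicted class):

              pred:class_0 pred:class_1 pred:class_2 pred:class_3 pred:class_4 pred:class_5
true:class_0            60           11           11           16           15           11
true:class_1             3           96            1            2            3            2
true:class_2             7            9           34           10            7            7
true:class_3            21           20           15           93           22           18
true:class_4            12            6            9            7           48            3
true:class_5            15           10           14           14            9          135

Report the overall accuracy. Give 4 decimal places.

0.6005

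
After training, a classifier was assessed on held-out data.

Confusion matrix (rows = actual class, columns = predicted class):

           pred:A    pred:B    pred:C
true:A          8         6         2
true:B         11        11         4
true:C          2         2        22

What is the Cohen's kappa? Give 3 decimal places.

0.401

Observed agreement pₒ = trace/N = 41/68 = 0.6029
Expected agreement pₑ = Σ (rowᵢ·colᵢ)/N² = (16·21 + 26·19 + 26·28)/68² = 0.3369
κ = (pₒ − pₑ)/(1 − pₑ) = (0.6029 − 0.3369)/(1 − 0.3369) = 0.401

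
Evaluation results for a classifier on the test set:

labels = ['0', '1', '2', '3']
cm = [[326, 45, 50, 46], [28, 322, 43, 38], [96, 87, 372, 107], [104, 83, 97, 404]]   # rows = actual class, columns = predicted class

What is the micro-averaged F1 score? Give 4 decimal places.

Micro-averaging pools counts across classes: ΣTP=1424, ΣFP=824, ΣFN=824.
Micro-F1 score = 2·TP/(2·TP+FP+FN) on pooled counts = 0.6335 (equals overall accuracy in single-label multiclass).

0.6335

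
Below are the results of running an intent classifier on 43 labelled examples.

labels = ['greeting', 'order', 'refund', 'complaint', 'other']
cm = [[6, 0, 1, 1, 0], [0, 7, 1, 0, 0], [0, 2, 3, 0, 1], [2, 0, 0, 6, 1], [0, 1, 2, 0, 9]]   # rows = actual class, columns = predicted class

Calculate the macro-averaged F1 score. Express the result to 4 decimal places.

0.7044

Per-class F1 score (2·TP/(2·TP+FP+FN)):
  greeting: TP=6, FP=0+0+2+0=2, FN=0+1+1+0=2 → 12/16 = 0.75000
  order: TP=7, FP=0+2+0+1=3, FN=0+1+0+0=1 → 14/18 = 0.77778
  refund: TP=3, FP=1+1+0+2=4, FN=0+2+0+1=3 → 6/13 = 0.46154
  complaint: TP=6, FP=1+0+0+0=1, FN=2+0+0+1=3 → 12/16 = 0.75000
  other: TP=9, FP=0+0+1+1=2, FN=0+1+2+0=3 → 18/23 = 0.78261
Macro-F1 score = mean = (0.75000 + 0.77778 + 0.46154 + 0.75000 + 0.78261) / 5 = 0.7044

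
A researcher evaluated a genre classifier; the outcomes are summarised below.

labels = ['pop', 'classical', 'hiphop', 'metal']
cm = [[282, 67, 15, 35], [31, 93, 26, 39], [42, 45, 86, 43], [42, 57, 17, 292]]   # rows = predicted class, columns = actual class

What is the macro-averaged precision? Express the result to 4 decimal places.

0.5782

Per-class precision (TP/(TP+FP)):
  pop: TP=282, FP=67+15+35=117 → 282/399 = 0.70677
  classical: TP=93, FP=31+26+39=96 → 93/189 = 0.49206
  hiphop: TP=86, FP=42+45+43=130 → 86/216 = 0.39815
  metal: TP=292, FP=42+57+17=116 → 292/408 = 0.71569
Macro-precision = mean = (0.70677 + 0.49206 + 0.39815 + 0.71569) / 4 = 0.5782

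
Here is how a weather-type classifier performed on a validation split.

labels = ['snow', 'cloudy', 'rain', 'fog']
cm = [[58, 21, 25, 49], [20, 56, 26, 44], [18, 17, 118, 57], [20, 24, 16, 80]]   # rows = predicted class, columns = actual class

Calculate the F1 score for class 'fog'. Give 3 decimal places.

Take TP from the diagonal, FP from the rest of the 'fog' prediction marginal, FN from the rest of the 'fog' actual marginal.
F1 score = 2·TP/(2·TP+FP+FN).
fog: TP=80, FP=20+24+16=60, FN=49+44+57=150 → 160/370 = 0.4324

0.432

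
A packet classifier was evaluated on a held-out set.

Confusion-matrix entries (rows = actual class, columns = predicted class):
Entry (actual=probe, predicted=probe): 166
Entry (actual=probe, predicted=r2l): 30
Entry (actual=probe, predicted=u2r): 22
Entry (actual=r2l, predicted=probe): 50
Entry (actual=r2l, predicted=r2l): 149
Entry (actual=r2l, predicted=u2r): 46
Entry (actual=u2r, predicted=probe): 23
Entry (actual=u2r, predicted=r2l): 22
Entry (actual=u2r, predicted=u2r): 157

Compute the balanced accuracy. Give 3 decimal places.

0.716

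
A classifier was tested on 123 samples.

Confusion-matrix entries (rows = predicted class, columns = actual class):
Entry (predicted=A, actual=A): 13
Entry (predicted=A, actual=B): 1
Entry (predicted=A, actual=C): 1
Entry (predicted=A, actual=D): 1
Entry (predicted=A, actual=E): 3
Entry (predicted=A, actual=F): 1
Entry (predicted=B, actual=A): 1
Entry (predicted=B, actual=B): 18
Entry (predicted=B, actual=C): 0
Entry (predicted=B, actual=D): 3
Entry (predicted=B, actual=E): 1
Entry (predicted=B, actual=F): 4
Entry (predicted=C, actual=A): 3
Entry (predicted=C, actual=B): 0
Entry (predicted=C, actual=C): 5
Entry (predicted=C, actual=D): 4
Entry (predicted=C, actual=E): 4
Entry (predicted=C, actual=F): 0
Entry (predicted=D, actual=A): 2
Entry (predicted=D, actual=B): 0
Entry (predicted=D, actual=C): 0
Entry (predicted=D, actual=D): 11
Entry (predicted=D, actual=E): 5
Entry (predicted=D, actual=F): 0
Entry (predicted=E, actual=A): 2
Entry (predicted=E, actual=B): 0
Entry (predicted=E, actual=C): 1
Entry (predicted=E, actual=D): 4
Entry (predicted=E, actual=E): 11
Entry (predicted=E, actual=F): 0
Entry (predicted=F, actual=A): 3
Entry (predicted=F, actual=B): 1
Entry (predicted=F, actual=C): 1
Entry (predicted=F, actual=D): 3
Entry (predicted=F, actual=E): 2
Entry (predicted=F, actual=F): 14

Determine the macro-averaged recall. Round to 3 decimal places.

Per-class recall (TP/(TP+FN)):
  A: TP=13, FN=1+3+2+2+3=11 → 13/24 = 0.5417
  B: TP=18, FN=1+0+0+0+1=2 → 18/20 = 0.9000
  C: TP=5, FN=1+0+0+1+1=3 → 5/8 = 0.6250
  D: TP=11, FN=1+3+4+4+3=15 → 11/26 = 0.4231
  E: TP=11, FN=3+1+4+5+2=15 → 11/26 = 0.4231
  F: TP=14, FN=1+4+0+0+0=5 → 14/19 = 0.7368
Macro-recall = mean = (0.5417 + 0.9000 + 0.6250 + 0.4231 + 0.4231 + 0.7368) / 6 = 0.608

0.608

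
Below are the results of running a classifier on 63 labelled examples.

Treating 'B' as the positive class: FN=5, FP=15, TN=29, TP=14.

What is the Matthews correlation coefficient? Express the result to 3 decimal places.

0.365

MCC = (TP·TN − FP·FN) / √((TP+FP)(TP+FN)(TN+FP)(TN+FN))
Numerator = 14·29 − 15·5 = 331
Denominator = √(29·19·44·34) = √824296 = 907.9075
MCC = 331 / 907.9075 = 0.365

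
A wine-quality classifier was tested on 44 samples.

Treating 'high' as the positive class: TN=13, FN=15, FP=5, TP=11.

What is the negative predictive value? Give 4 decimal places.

NPV = TN/(TN+FN) = 13/(13+15) = 0.4643

0.4643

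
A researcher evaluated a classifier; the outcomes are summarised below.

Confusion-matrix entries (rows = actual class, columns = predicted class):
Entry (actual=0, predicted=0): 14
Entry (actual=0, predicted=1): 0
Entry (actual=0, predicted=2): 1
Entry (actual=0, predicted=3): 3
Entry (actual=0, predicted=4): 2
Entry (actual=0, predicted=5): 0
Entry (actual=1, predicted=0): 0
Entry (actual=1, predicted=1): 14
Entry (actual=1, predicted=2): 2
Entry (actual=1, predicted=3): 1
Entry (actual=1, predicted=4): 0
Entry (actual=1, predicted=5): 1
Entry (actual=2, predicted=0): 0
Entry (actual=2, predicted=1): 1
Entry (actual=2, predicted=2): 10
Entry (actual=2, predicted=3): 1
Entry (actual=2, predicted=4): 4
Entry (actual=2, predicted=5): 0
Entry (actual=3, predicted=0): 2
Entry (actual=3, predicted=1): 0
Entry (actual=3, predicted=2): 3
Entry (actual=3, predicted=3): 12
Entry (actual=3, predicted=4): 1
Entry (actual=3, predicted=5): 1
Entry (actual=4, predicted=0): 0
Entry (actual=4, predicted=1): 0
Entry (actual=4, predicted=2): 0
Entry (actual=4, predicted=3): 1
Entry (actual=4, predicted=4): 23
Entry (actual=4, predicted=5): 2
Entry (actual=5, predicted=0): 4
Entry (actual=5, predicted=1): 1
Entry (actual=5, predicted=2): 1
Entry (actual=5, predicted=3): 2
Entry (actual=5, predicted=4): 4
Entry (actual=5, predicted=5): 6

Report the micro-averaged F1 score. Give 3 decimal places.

0.675

Micro-averaging pools counts across classes: ΣTP=79, ΣFP=38, ΣFN=38.
Micro-F1 score = 2·TP/(2·TP+FP+FN) on pooled counts = 0.675 (equals overall accuracy in single-label multiclass).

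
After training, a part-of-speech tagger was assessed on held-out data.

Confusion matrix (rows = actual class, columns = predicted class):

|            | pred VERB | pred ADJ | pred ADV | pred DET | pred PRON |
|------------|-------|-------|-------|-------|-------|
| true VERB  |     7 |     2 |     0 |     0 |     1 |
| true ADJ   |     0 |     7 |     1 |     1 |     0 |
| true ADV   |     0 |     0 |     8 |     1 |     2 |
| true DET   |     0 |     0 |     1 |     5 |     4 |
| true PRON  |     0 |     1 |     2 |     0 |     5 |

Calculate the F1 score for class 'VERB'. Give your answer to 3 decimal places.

0.824

F1 score = 2·TP/(2·TP+FP+FN).
VERB: TP=7, FP=0+0+0+0=0, FN=2+0+0+1=3 → 14/17 = 0.8235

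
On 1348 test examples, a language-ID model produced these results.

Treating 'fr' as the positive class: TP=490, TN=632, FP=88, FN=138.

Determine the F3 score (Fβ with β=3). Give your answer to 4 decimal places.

0.7865

Fβ = (1+β²)·TP / ((1+β²)·TP + β²·FN + FP), with β²=9
= 10·490 / (10·490 + 9·138 + 88) = 0.7865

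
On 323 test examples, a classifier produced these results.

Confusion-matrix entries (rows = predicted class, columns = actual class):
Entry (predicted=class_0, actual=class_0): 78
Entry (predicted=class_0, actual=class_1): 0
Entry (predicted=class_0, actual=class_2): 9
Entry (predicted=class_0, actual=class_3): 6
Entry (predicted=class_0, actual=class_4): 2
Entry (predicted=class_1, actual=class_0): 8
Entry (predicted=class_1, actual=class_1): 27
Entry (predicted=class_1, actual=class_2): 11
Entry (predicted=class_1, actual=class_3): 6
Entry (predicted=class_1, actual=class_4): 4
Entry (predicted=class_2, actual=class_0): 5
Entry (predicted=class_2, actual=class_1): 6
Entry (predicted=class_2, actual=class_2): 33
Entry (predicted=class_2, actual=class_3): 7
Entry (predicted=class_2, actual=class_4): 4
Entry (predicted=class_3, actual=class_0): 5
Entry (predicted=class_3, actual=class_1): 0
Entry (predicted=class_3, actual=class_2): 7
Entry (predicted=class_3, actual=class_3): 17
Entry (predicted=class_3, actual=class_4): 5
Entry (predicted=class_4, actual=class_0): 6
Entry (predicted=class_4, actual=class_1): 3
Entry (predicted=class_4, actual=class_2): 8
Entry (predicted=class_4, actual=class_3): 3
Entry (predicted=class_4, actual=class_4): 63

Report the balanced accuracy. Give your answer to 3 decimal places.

0.649

Balanced accuracy = mean of per-class recall.
  class_0: recall = 78/102 = 0.7647
  class_1: recall = 27/36 = 0.7500
  class_2: recall = 33/68 = 0.4853
  class_3: recall = 17/39 = 0.4359
  class_4: recall = 63/78 = 0.8077
Mean = (0.7647 + 0.7500 + 0.4853 + 0.4359 + 0.8077) / 5 = 0.649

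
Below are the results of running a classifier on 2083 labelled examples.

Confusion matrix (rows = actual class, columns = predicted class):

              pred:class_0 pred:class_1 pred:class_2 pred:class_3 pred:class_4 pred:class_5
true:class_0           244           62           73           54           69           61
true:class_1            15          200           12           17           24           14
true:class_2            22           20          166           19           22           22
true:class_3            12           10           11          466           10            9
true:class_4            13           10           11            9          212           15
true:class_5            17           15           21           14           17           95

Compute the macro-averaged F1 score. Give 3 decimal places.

0.636

Per-class F1 score (2·TP/(2·TP+FP+FN)):
  class_0: TP=244, FP=15+22+12+13+17=79, FN=62+73+54+69+61=319 → 488/886 = 0.5508
  class_1: TP=200, FP=62+20+10+10+15=117, FN=15+12+17+24+14=82 → 400/599 = 0.6678
  class_2: TP=166, FP=73+12+11+11+21=128, FN=22+20+19+22+22=105 → 332/565 = 0.5876
  class_3: TP=466, FP=54+17+19+9+14=113, FN=12+10+11+10+9=52 → 932/1097 = 0.8496
  class_4: TP=212, FP=69+24+22+10+17=142, FN=13+10+11+9+15=58 → 424/624 = 0.6795
  class_5: TP=95, FP=61+14+22+9+15=121, FN=17+15+21+14+17=84 → 190/395 = 0.4810
Macro-F1 score = mean = (0.5508 + 0.6678 + 0.5876 + 0.8496 + 0.6795 + 0.4810) / 6 = 0.636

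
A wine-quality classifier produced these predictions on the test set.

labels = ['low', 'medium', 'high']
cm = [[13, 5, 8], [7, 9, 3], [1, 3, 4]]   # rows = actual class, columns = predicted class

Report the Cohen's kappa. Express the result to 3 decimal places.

Observed agreement pₒ = trace/N = 26/53 = 0.4906
Expected agreement pₑ = Σ (rowᵢ·colᵢ)/N² = (26·21 + 19·17 + 8·15)/53² = 0.3521
κ = (pₒ − pₑ)/(1 − pₑ) = (0.4906 − 0.3521)/(1 − 0.3521) = 0.214

0.214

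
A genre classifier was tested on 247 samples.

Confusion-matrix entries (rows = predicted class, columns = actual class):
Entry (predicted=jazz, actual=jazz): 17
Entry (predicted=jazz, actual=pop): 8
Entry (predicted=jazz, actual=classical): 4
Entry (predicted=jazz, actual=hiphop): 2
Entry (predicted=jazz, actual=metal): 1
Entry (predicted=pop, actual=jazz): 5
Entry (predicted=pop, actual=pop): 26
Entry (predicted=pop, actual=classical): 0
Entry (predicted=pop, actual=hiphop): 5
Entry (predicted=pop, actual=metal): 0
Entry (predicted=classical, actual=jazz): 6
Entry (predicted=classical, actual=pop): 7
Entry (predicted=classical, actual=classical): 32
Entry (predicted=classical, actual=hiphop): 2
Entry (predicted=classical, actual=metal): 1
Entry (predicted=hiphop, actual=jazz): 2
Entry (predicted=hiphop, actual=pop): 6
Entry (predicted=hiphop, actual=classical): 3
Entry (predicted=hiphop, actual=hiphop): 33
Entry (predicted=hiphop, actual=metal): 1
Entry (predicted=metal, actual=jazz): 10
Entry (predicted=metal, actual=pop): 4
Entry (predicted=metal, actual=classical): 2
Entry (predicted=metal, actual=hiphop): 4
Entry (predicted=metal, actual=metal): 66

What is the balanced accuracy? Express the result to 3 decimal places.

0.678

Balanced accuracy = mean of per-class recall.
  jazz: recall = 17/40 = 0.4250
  pop: recall = 26/51 = 0.5098
  classical: recall = 32/41 = 0.7805
  hiphop: recall = 33/46 = 0.7174
  metal: recall = 66/69 = 0.9565
Mean = (0.4250 + 0.5098 + 0.7805 + 0.7174 + 0.9565) / 5 = 0.678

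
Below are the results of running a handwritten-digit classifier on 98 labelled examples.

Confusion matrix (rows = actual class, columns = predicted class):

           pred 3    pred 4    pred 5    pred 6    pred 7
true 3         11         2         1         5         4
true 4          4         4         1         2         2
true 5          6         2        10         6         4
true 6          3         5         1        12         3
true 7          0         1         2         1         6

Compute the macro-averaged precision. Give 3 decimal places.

0.438

Per-class precision (TP/(TP+FP)):
  3: TP=11, FP=4+6+3+0=13 → 11/24 = 0.4583
  4: TP=4, FP=2+2+5+1=10 → 4/14 = 0.2857
  5: TP=10, FP=1+1+1+2=5 → 10/15 = 0.6667
  6: TP=12, FP=5+2+6+1=14 → 12/26 = 0.4615
  7: TP=6, FP=4+2+4+3=13 → 6/19 = 0.3158
Macro-precision = mean = (0.4583 + 0.2857 + 0.6667 + 0.4615 + 0.3158) / 5 = 0.438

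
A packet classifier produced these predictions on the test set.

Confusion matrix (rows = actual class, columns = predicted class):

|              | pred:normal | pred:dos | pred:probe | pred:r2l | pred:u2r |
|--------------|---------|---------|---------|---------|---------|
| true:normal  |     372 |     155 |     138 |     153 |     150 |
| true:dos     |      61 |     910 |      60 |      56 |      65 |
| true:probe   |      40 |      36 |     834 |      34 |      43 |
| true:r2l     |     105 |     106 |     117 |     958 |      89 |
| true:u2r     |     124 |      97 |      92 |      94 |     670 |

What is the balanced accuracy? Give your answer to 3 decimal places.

Balanced accuracy = mean of per-class recall.
  normal: recall = 372/968 = 0.3843
  dos: recall = 910/1152 = 0.7899
  probe: recall = 834/987 = 0.8450
  r2l: recall = 958/1375 = 0.6967
  u2r: recall = 670/1077 = 0.6221
Mean = (0.3843 + 0.7899 + 0.8450 + 0.6967 + 0.6221) / 5 = 0.668

0.668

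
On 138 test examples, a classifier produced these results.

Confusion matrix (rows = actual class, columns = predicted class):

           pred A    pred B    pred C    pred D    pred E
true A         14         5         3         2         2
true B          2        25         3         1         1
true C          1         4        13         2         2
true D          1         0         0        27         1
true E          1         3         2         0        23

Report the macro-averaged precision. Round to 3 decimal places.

0.734

Per-class precision (TP/(TP+FP)):
  A: TP=14, FP=2+1+1+1=5 → 14/19 = 0.7368
  B: TP=25, FP=5+4+0+3=12 → 25/37 = 0.6757
  C: TP=13, FP=3+3+0+2=8 → 13/21 = 0.6190
  D: TP=27, FP=2+1+2+0=5 → 27/32 = 0.8438
  E: TP=23, FP=2+1+2+1=6 → 23/29 = 0.7931
Macro-precision = mean = (0.7368 + 0.6757 + 0.6190 + 0.8438 + 0.7931) / 5 = 0.734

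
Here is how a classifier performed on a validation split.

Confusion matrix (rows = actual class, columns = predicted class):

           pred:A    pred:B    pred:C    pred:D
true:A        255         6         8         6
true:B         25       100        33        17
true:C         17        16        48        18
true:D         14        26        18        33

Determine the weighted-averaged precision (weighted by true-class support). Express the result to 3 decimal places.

0.670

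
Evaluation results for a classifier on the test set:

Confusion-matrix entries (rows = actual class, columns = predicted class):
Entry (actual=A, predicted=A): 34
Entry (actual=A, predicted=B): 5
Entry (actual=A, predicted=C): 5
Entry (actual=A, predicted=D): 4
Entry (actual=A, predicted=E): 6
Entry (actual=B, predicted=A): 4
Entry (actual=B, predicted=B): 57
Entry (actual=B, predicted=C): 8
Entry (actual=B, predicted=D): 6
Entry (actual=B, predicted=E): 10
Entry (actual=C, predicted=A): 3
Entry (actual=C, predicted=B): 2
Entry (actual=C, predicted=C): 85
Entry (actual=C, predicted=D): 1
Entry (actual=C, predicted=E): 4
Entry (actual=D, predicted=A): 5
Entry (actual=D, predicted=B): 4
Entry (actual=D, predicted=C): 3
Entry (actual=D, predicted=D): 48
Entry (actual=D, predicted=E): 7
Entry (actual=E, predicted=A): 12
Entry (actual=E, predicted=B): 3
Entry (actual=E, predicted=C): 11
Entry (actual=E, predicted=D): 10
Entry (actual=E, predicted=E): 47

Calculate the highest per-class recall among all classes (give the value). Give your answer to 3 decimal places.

0.895

Per-class recall (TP/(TP+FN)):
  A: TP=34, FN=5+5+4+6=20 → 34/54 = 0.6296
  B: TP=57, FN=4+8+6+10=28 → 57/85 = 0.6706
  C: TP=85, FN=3+2+1+4=10 → 85/95 = 0.8947
  D: TP=48, FN=5+4+3+7=19 → 48/67 = 0.7164
  E: TP=47, FN=12+3+11+10=36 → 47/83 = 0.5663
Highest is class 'C' with recall = 0.895.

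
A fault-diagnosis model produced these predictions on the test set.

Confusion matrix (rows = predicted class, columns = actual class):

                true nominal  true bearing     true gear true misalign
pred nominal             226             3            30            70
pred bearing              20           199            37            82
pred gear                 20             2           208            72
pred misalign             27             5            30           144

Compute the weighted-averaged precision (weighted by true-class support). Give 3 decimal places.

0.674

Per-class precision (TP/(TP+FP)):
  nominal: TP=226, FP=3+30+70=103 → 226/329 = 0.6869
  bearing: TP=199, FP=20+37+82=139 → 199/338 = 0.5888
  gear: TP=208, FP=20+2+72=94 → 208/302 = 0.6887
  misalign: TP=144, FP=27+5+30=62 → 144/206 = 0.6990
Weighted-precision = Σ (supportᵢ/N)·precisionᵢ with N=1175: (293/1175)·0.6869 + (209/1175)·0.5888 + (305/1175)·0.6887 + (368/1175)·0.6990 = 0.674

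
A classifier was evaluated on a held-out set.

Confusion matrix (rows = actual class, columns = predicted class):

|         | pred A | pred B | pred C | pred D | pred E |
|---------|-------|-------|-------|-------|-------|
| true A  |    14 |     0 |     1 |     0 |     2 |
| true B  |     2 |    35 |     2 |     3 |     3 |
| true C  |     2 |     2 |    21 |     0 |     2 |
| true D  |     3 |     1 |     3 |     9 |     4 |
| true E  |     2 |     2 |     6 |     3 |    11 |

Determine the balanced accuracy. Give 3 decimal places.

Balanced accuracy = mean of per-class recall.
  A: recall = 14/17 = 0.8235
  B: recall = 35/45 = 0.7778
  C: recall = 21/27 = 0.7778
  D: recall = 9/20 = 0.4500
  E: recall = 11/24 = 0.4583
Mean = (0.8235 + 0.7778 + 0.7778 + 0.4500 + 0.4583) / 5 = 0.657

0.657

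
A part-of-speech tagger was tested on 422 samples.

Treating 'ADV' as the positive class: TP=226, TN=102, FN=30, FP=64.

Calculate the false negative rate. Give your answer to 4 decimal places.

0.1172

FNR = FN/(FN+TP) = 30/(30+226) = 0.1172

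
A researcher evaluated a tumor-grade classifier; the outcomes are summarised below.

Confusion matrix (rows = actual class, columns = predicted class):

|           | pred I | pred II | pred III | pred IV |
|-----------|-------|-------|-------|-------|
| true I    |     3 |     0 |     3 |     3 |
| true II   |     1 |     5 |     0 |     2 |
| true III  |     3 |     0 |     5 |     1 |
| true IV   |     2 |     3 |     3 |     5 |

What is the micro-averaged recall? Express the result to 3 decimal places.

0.462

Micro-averaging pools counts across classes: ΣTP=18, ΣFP=21, ΣFN=21.
Micro-recall = TP/(TP+FN) on pooled counts = 0.462 (equals overall accuracy in single-label multiclass).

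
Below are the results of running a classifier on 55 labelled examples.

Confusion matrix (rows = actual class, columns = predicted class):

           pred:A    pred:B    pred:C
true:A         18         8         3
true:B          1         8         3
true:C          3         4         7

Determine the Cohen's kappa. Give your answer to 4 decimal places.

0.3842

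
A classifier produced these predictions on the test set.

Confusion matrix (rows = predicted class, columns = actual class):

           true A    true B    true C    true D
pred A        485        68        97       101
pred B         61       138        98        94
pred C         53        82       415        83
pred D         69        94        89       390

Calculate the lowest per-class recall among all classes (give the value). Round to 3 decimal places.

0.361

Per-class recall (TP/(TP+FN)):
  A: TP=485, FN=61+53+69=183 → 485/668 = 0.7260
  B: TP=138, FN=68+82+94=244 → 138/382 = 0.3613
  C: TP=415, FN=97+98+89=284 → 415/699 = 0.5937
  D: TP=390, FN=101+94+83=278 → 390/668 = 0.5838
Lowest is class 'B' with recall = 0.361.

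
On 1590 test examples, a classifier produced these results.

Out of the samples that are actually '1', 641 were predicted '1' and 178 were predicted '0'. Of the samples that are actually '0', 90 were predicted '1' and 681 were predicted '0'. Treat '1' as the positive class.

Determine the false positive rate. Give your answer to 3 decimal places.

0.117

FPR = FP/(FP+TN) = 90/(90+681) = 0.117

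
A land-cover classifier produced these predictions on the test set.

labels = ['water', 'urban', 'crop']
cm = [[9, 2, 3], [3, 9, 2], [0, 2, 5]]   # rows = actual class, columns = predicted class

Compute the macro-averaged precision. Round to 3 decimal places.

Per-class precision (TP/(TP+FP)):
  water: TP=9, FP=3+0=3 → 9/12 = 0.7500
  urban: TP=9, FP=2+2=4 → 9/13 = 0.6923
  crop: TP=5, FP=3+2=5 → 5/10 = 0.5000
Macro-precision = mean = (0.7500 + 0.6923 + 0.5000) / 3 = 0.647

0.647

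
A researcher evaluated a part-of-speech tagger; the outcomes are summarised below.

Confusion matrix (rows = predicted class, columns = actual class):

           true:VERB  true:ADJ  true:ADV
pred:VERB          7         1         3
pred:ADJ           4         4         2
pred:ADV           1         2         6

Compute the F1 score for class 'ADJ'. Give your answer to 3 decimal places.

0.471

One-vs-rest for 'ADJ': TP = diagonal; FP = other classes predicted 'ADJ'; FN = 'ADJ' predicted as other.
F1 score = 2·TP/(2·TP+FP+FN).
ADJ: TP=4, FP=4+2=6, FN=1+2=3 → 8/17 = 0.4706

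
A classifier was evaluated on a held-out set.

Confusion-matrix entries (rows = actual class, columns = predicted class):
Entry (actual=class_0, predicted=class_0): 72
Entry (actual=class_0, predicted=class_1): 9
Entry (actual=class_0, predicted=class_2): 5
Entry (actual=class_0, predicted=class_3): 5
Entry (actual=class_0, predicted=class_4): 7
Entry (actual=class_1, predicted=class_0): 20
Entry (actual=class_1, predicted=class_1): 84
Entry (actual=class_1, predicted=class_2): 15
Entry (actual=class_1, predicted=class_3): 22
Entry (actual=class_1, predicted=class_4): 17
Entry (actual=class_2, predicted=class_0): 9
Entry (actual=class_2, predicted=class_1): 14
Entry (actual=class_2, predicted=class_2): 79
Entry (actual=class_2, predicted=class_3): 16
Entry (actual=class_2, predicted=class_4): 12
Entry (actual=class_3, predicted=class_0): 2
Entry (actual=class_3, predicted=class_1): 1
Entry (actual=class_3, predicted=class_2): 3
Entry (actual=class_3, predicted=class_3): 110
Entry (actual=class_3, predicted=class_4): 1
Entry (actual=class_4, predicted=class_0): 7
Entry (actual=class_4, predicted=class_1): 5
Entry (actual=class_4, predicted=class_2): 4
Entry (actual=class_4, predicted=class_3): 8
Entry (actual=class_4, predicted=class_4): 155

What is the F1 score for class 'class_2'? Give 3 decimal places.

0.669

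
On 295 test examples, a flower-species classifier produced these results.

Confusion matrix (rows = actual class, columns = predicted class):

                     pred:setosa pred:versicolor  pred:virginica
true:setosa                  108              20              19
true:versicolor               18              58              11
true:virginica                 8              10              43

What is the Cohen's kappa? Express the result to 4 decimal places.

Observed agreement pₒ = trace/N = 209/295 = 0.70847
Expected agreement pₑ = Σ (rowᵢ·colᵢ)/N² = (147·134 + 87·88 + 61·73)/295² = 0.36549
κ = (pₒ − pₑ)/(1 − pₑ) = (0.70847 − 0.36549)/(1 − 0.36549) = 0.5405

0.5405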